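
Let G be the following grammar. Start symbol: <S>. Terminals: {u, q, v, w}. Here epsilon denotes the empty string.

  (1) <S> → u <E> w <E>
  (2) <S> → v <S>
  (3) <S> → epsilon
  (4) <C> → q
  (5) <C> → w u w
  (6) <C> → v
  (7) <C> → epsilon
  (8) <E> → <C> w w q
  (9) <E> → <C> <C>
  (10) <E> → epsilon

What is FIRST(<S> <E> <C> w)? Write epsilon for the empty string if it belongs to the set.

FIRST(<S>): from <S>→u <E> w <E> we get {u}; from <S>→v <S> we get {v}; from <S>→epsilon we get {epsilon}. So FIRST(<S>) = {epsilon, u, v}.
FIRST(<C>): from <C>→q we get {q}; from <C>→w u w we get {w}; from <C>→v we get {v}; from <C>→epsilon we get {epsilon}. So FIRST(<C>) = {epsilon, q, v, w}.
FIRST(<E>): from <E>→<C> w w q we get {q, v, w}; from <E>→<C> <C> we get {epsilon, q, v, w}; from <E>→epsilon we get {epsilon}. So FIRST(<E>) = {epsilon, q, v, w}.
FIRST(<S> <E> <C> w): take FIRST of each symbol in turn, carrying on past any symbol whose FIRST contains epsilon; result {q, u, v, w}.

{q, u, v, w}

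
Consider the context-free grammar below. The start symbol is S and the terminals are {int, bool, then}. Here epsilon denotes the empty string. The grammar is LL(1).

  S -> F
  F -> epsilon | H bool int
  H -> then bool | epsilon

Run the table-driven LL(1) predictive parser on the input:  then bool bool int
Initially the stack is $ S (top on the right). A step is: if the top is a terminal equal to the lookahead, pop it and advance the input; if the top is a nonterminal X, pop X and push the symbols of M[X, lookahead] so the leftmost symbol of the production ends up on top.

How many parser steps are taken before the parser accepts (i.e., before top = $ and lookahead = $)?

step 1: stack=$ S  input=then bool bool int $  — expand S -> F
step 2: stack=$ F  input=then bool bool int $  — expand F -> H bool int
step 3: stack=$ int bool H  input=then bool bool int $  — expand H -> then bool
step 4: stack=$ int bool bool then  input=then bool bool int $  — match then
step 5: stack=$ int bool bool  input=bool bool int $  — match bool
step 6: stack=$ int bool  input=bool int $  — match bool
step 7: stack=$ int  input=int $  — match int
Accept reached after 7 steps.

7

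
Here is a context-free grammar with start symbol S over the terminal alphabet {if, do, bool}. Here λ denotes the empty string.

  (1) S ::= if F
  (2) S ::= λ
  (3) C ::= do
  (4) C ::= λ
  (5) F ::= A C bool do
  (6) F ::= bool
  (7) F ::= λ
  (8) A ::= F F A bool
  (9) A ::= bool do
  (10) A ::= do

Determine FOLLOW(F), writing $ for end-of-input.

FIRST(S): from S::=if F we get {if}; from S::=λ we get {λ}. So FIRST(S) = {λ, if}.
FIRST(C): from C::=do we get {do}; from C::=λ we get {λ}. So FIRST(C) = {λ, do}.
FIRST(F): from F::=A C bool do we get {bool, do}; from F::=bool we get {bool}; from F::=λ we get {λ}. So FIRST(F) = {λ, bool, do}.
FIRST(A): from A::=F F A bool we get {bool, do}; from A::=bool do we get {bool}; from A::=do we get {do}. So FIRST(A) = {bool, do}.
FOLLOW(S) includes $ since S is the start symbol.
FOLLOW(S): S appears on no right-hand side. Thus FOLLOW(S) = {$}.
FOLLOW(C): in F::=A C bool do, C is followed by bool do with FIRST {bool}. Thus FOLLOW(C) = {bool}.
FOLLOW(F): in S::=if F, the suffix after F is empty, so FOLLOW(F) ⊇ FOLLOW(S) = {$}; in A::=F F A bool (occurrence 1), F is followed by F A bool with FIRST {bool, do}; in A::=F F A bool (occurrence 2), F is followed by A bool with FIRST {bool, do}. Thus FOLLOW(F) = {$, bool, do}.
FOLLOW(A): in F::=A C bool do, A is followed by C bool do with FIRST {bool, do}; in A::=F F A bool, A is followed by bool with FIRST {bool}. Thus FOLLOW(A) = {bool, do}.

{$, bool, do}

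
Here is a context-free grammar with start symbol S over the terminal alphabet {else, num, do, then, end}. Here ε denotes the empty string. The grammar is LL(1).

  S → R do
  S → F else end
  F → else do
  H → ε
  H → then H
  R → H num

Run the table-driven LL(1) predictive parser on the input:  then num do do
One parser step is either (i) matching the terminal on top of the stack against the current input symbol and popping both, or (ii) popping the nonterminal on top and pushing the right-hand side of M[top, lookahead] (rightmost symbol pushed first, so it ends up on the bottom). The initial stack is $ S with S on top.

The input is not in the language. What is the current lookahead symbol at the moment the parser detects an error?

     Stack            Input             Action
  1  $ S              then num do do $  expand S → R do
  2  $ do R           then num do do $  expand R → H num
  3  $ do num H       then num do do $  expand H → then H
  4  $ do num H then  then num do do $  match then
  5  $ do num H       num do do $       expand H → ε
  6  $ do num         num do do $       match num
  7  $ do             do do $           match do
  8  $                do $              error: stack empty but input remains

do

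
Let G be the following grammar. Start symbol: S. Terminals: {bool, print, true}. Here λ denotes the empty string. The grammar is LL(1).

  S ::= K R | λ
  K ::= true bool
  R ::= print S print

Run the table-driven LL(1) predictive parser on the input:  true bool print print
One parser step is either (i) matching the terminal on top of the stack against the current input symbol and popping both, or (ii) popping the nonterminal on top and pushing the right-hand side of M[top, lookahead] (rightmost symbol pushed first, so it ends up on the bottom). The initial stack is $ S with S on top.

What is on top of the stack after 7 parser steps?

print

     Stack            Input                    Action
  1  $ S              true bool print print $  expand S ::= K R
  2  $ R K            true bool print print $  expand K ::= true bool
  3  $ R bool true    true bool print print $  match true
  4  $ R bool         bool print print $       match bool
  5  $ R              print print $            expand R ::= print S print
  6  $ print S print  print print $            match print
  7  $ print S        print $                  expand S ::= λ
Stack after step 7: $ print (top = print).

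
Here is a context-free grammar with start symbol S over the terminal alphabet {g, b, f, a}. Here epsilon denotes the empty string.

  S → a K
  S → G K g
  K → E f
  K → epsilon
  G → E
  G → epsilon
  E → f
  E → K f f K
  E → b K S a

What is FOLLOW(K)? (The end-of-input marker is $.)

FIRST(S) = {a, b, f, g}  (via G K g)
FIRST(K) = {epsilon, b, f}  (via E f)
FIRST(E) = {b, f}  (via K f f K)
FIRST(G) = {epsilon, b, f}  (via E)
FOLLOW(S) includes $ since S is the start symbol.
FOLLOW(S): in E→b K S a, S is followed by a with FIRST {a}. Thus FOLLOW(S) = {$, a}.
FOLLOW(G): in S→G K g, G is followed by K g with FIRST {b, f, g}. Thus FOLLOW(G) = {b, f, g}.
FOLLOW(E): in K→E f, E is followed by f with FIRST {f}; in G→E, the suffix after E is empty, so FOLLOW(E) ⊇ FOLLOW(G) = {b, f, g}. Thus FOLLOW(E) = {b, f, g}.
FOLLOW(K): in S→a K, the suffix after K is empty, so FOLLOW(K) ⊇ FOLLOW(S) = {$, a}; in S→G K g, K is followed by g with FIRST {g}; in E→K f f K (occurrence 1), K is followed by f f K with FIRST {f}; in E→K f f K (occurrence 2), the suffix after K is empty, so FOLLOW(K) ⊇ FOLLOW(E) = {b, f, g}; in E→b K S a, K is followed by S a with FIRST {a, b, f, g}. Thus FOLLOW(K) = {$, a, b, f, g}.

{$, a, b, f, g}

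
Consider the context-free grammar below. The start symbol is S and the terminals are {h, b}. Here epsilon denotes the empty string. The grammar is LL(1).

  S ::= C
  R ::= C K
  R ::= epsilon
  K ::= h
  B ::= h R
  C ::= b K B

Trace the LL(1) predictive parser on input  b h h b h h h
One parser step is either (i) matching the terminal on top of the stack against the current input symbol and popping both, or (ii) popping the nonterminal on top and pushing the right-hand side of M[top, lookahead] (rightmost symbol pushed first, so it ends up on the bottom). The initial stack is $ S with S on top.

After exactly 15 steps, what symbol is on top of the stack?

K

step 1: stack=$ S  input=b h h b h h h $  — expand S ::= C
step 2: stack=$ C  input=b h h b h h h $  — expand C ::= b K B
step 3: stack=$ B K b  input=b h h b h h h $  — match b
step 4: stack=$ B K  input=h h b h h h $  — expand K ::= h
step 5: stack=$ B h  input=h h b h h h $  — match h
step 6: stack=$ B  input=h b h h h $  — expand B ::= h R
step 7: stack=$ R h  input=h b h h h $  — match h
step 8: stack=$ R  input=b h h h $  — expand R ::= C K
step 9: stack=$ K C  input=b h h h $  — expand C ::= b K B
step 10: stack=$ K B K b  input=b h h h $  — match b
step 11: stack=$ K B K  input=h h h $  — expand K ::= h
step 12: stack=$ K B h  input=h h h $  — match h
step 13: stack=$ K B  input=h h $  — expand B ::= h R
step 14: stack=$ K R h  input=h h $  — match h
step 15: stack=$ K R  input=h $  — expand R ::= epsilon
Stack after step 15: $ K (top = K).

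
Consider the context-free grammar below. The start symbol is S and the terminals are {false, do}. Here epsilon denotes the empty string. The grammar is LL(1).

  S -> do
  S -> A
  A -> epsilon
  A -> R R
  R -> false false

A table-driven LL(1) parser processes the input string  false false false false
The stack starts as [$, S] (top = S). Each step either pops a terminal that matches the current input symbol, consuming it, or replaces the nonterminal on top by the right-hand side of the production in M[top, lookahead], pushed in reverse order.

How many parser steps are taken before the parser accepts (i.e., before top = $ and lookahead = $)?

8

     Stack            Input                      Action
  1  $ S              false false false false $  expand S -> A
  2  $ A              false false false false $  expand A -> R R
  3  $ R R            false false false false $  expand R -> false false
  4  $ R false false  false false false false $  match false
  5  $ R false        false false false $        match false
  6  $ R              false false $              expand R -> false false
  7  $ false false    false false $              match false
  8  $ false          false $                    match false
Accept reached after 8 steps.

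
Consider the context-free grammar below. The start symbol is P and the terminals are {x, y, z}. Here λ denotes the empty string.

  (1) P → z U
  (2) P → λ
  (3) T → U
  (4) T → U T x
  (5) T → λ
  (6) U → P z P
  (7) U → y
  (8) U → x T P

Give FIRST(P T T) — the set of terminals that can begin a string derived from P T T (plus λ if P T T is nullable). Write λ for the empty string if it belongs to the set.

{λ, x, y, z}

FIRST(P) = {λ, z}
FIRST(U) = {x, y, z}  (via P z P)
FIRST(T) = {λ, x, y, z}  (via U, U T x)
FIRST(P T T): take FIRST of each symbol in turn, carrying on past any symbol whose FIRST contains λ; result {λ, x, y, z}.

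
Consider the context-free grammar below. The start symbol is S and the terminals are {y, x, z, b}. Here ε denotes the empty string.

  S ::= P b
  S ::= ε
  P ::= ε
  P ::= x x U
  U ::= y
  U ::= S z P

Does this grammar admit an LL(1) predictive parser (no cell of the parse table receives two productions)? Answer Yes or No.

Yes

FIRST(S) = {ε, b, x}
FIRST(P) = {ε, x}
FIRST(U) = {b, x, y, z}
FOLLOW(S) = {$, z}
FOLLOW(P) = {b}
FOLLOW(U) = {b}
Each cell of M receives at most one production.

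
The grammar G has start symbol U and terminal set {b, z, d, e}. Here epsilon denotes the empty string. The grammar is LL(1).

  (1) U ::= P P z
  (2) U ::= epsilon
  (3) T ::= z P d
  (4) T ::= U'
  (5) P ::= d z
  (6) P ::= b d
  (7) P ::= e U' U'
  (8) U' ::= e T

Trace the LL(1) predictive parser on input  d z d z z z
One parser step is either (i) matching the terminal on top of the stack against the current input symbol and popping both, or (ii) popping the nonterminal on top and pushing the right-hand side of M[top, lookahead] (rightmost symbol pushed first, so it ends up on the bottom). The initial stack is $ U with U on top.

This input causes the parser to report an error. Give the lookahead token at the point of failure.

z

step 1: stack=$ U  input=d z d z z z $  — expand U ::= P P z
step 2: stack=$ z P P  input=d z d z z z $  — expand P ::= d z
step 3: stack=$ z P z d  input=d z d z z z $  — match d
step 4: stack=$ z P z  input=z d z z z $  — match z
step 5: stack=$ z P  input=d z z z $  — expand P ::= d z
step 6: stack=$ z z d  input=d z z z $  — match d
step 7: stack=$ z z  input=z z z $  — match z
step 8: stack=$ z  input=z z $  — match z
step 9: stack=$  input=z $  — error: stack empty but input remains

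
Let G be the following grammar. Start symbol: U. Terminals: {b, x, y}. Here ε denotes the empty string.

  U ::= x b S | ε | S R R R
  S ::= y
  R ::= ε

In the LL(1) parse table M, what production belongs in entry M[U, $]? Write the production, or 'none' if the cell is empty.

U ::= ε

FIRST(S): from S::=y we get {y}. So FIRST(S) = {y}.
FIRST(R): from R::=ε we get {ε}. So FIRST(R) = {ε}.
FIRST(U): from U::=x b S we get {x}; from U::=ε we get {ε}; from U::=S R R R we get {y}. So FIRST(U) = {ε, x, y}.
FOLLOW(U) includes $ since U is the start symbol.
FOLLOW(U): U appears on no right-hand side. Thus FOLLOW(U) = {$}.
For U ::= x b S: FIRST(x b S) = {x}, so it goes in M[U, t] for t ∈ {x}.
For U ::= ε: FIRST(ε) = {ε}, so it goes in M[U, t] for t ∈ {}; since ε ∈ FIRST, also for every t ∈ FOLLOW(U) = {$}.
For U ::= S R R R: FIRST(S R R R) = {y}, so it goes in M[U, t] for t ∈ {y}.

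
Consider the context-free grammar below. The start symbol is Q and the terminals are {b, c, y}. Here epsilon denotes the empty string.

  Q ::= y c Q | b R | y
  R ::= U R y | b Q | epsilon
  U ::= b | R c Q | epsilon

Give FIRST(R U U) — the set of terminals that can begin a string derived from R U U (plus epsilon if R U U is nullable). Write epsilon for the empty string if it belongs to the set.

{epsilon, b, c, y}

FIRST(Q) = {b, y}
FIRST(R) = {epsilon, b, c, y}  (via U R y)
FIRST(U) = {epsilon, b, c, y}  (via R c Q)
FIRST(R U U): take FIRST of each symbol in turn, carrying on past any symbol whose FIRST contains epsilon; result {epsilon, b, c, y}.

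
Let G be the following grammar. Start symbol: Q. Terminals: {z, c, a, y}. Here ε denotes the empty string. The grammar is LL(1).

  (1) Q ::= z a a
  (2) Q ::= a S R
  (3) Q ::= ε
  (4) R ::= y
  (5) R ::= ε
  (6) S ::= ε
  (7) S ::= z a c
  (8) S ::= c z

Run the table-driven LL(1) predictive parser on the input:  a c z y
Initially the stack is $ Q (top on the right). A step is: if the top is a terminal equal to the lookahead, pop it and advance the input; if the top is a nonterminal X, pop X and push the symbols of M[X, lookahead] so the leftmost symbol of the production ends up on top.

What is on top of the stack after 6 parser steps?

y

step 1: stack=$ Q  input=a c z y $  — expand Q ::= a S R
step 2: stack=$ R S a  input=a c z y $  — match a
step 3: stack=$ R S  input=c z y $  — expand S ::= c z
step 4: stack=$ R z c  input=c z y $  — match c
step 5: stack=$ R z  input=z y $  — match z
step 6: stack=$ R  input=y $  — expand R ::= y
Stack after step 6: $ y (top = y).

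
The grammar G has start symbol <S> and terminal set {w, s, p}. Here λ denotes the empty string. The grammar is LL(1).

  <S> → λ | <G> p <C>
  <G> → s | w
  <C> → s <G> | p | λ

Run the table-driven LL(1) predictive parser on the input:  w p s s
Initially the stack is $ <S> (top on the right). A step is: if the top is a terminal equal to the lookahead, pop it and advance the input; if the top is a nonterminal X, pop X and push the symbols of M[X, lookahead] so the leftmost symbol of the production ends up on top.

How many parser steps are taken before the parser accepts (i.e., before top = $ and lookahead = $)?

8

step 1: stack=$ <S>  input=w p s s $  — expand <S> → <G> p <C>
step 2: stack=$ <C> p <G>  input=w p s s $  — expand <G> → w
step 3: stack=$ <C> p w  input=w p s s $  — match w
step 4: stack=$ <C> p  input=p s s $  — match p
step 5: stack=$ <C>  input=s s $  — expand <C> → s <G>
step 6: stack=$ <G> s  input=s s $  — match s
step 7: stack=$ <G>  input=s $  — expand <G> → s
step 8: stack=$ s  input=s $  — match s
Accept reached after 8 steps.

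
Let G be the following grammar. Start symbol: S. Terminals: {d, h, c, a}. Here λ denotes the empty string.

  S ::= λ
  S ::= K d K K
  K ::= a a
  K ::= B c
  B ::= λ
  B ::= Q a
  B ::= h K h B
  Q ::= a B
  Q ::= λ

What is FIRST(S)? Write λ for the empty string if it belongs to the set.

FIRST(Q): from Q::=a B we get {a}; from Q::=λ we get {λ}. So FIRST(Q) = {λ, a}.
FIRST(B): from B::=λ we get {λ}; from B::=Q a we get {a}; from B::=h K h B we get {h}. So FIRST(B) = {λ, a, h}.
FIRST(K): from K::=a a we get {a}; from K::=B c we get {a, c, h}. So FIRST(K) = {a, c, h}.
FIRST(S): from S::=λ we get {λ}; from S::=K d K K we get {a, c, h}. So FIRST(S) = {λ, a, c, h}.

{λ, a, c, h}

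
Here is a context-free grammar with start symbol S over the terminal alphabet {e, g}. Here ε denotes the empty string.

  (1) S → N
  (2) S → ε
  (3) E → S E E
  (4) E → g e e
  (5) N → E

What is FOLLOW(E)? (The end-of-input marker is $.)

FIRST(S): from S→N we get {g}; from S→ε we get {ε}. So FIRST(S) = {ε, g}.
FIRST(E): from E→S E E we get {g}; from E→g e e we get {g}. So FIRST(E) = {g}.
FIRST(N): from N→E we get {g}. So FIRST(N) = {g}.
FOLLOW(S) includes $ since S is the start symbol.
FOLLOW(S): in E→S E E, S is followed by E E with FIRST {g}. Thus FOLLOW(S) = {$, g}.
FOLLOW(N): in S→N, the suffix after N is empty, so FOLLOW(N) ⊇ FOLLOW(S) = {$, g}. Thus FOLLOW(N) = {$, g}.
FOLLOW(E): in E→S E E (occurrence 1), E is followed by E with FIRST {g}; in E→S E E (occurrence 2), the suffix after E is empty (adds nothing new); in N→E, the suffix after E is empty, so FOLLOW(E) ⊇ FOLLOW(N) = {$, g}. Thus FOLLOW(E) = {$, g}.

{$, g}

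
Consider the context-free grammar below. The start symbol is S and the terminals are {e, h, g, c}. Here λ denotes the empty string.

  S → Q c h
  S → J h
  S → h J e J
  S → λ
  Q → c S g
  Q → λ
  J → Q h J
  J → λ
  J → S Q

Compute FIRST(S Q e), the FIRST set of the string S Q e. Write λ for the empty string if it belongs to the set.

FIRST(Q): from Q→c S g we get {c}; from Q→λ we get {λ}. So FIRST(Q) = {λ, c}.
FIRST(S): from S→Q c h we get {c}; from S→J h we get {c, h}; from S→h J e J we get {h}; from S→λ we get {λ}. So FIRST(S) = {λ, c, h}.
FIRST(J): from J→Q h J we get {c, h}; from J→λ we get {λ}; from J→S Q we get {λ, c, h}. So FIRST(J) = {λ, c, h}.
FIRST(S Q e): take FIRST of each symbol in turn, carrying on past any symbol whose FIRST contains λ; result {c, e, h}.

{c, e, h}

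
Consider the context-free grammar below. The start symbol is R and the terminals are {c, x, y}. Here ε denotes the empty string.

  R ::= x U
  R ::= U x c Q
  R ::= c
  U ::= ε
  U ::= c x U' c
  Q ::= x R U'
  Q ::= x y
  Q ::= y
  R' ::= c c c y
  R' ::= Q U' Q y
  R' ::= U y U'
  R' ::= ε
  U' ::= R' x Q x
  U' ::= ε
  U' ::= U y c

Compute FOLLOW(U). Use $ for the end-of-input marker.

{$, c, x, y}

FIRST(U) = {ε, c}
FIRST(Q) = {x, y}
FIRST(R) = {c, x}  (via U x c Q)
FIRST(R') = {ε, c, x, y}  (via Q U' Q y, U y U')
FIRST(U') = {ε, c, x, y}  (via R' x Q x, U y c)
FOLLOW(R) includes $ since R is the start symbol.
FOLLOW(R'): in U'::=R' x Q x, R' is followed by x Q x with FIRST {x}. Thus FOLLOW(R') = {x}.
FOLLOW(R): in Q::=x R U', R is followed by U' with FIRST {ε, c, x, y}; in Q::=x R U', the suffix after R is nullable, so FOLLOW(R) ⊇ FOLLOW(Q) = {$, c, x, y}. Thus FOLLOW(R) = {$, c, x, y}.
FOLLOW(U): in R::=x U, the suffix after U is empty, so FOLLOW(U) ⊇ FOLLOW(R) = {$, c, x, y}; in R::=U x c Q, U is followed by x c Q with FIRST {x}; in R'::=U y U', U is followed by y U' with FIRST {y}; in U'::=U y c, U is followed by y c with FIRST {y}. Thus FOLLOW(U) = {$, c, x, y}.
FOLLOW(Q): in R::=U x c Q, the suffix after Q is empty, so FOLLOW(Q) ⊇ FOLLOW(R) = {$, c, x, y}; in R'::=Q U' Q y (occurrence 1), Q is followed by U' Q y with FIRST {c, x, y}; in R'::=Q U' Q y (occurrence 2), Q is followed by y with FIRST {y}; in U'::=R' x Q x, Q is followed by x with FIRST {x}. Thus FOLLOW(Q) = {$, c, x, y}.
FOLLOW(U'): in U::=c x U' c, U' is followed by c with FIRST {c}; in Q::=x R U', the suffix after U' is empty, so FOLLOW(U') ⊇ FOLLOW(Q) = {$, c, x, y}; in R'::=Q U' Q y, U' is followed by Q y with FIRST {x, y}; in R'::=U y U', the suffix after U' is empty, so FOLLOW(U') ⊇ FOLLOW(R') = {x}. Thus FOLLOW(U') = {$, c, x, y}.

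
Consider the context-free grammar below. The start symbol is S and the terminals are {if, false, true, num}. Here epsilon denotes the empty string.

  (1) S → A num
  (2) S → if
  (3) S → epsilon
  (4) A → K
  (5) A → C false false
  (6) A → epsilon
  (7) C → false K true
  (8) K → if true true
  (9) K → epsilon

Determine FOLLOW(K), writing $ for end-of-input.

FIRST(C) = {false}
FIRST(K) = {epsilon, if}
FIRST(A) = {epsilon, false, if}  (via K, C false false)
FIRST(S) = {epsilon, false, if, num}  (via A num)
FOLLOW(S) includes $ since S is the start symbol.
FOLLOW(S): S appears on no right-hand side. Thus FOLLOW(S) = {$}.
FOLLOW(A): in S→A num, A is followed by num with FIRST {num}. Thus FOLLOW(A) = {num}.
FOLLOW(C): in A→C false false, C is followed by false false with FIRST {false}. Thus FOLLOW(C) = {false}.
FOLLOW(K): in A→K, the suffix after K is empty, so FOLLOW(K) ⊇ FOLLOW(A) = {num}; in C→false K true, K is followed by true with FIRST {true}. Thus FOLLOW(K) = {num, true}.

{num, true}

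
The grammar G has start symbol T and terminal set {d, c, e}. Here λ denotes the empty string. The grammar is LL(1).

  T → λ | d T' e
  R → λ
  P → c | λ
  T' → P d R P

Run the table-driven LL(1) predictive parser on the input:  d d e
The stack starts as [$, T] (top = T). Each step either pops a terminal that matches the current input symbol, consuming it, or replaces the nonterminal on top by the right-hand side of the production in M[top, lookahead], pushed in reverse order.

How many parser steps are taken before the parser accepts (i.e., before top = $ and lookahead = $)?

     Stack        Input    Action
  1  $ T          d d e $  expand T → d T' e
  2  $ e T' d     d d e $  match d
  3  $ e T'       d e $    expand T' → P d R P
  4  $ e P R d P  d e $    expand P → λ
  5  $ e P R d    d e $    match d
  6  $ e P R      e $      expand R → λ
  7  $ e P        e $      expand P → λ
  8  $ e          e $      match e
Accept reached after 8 steps.

8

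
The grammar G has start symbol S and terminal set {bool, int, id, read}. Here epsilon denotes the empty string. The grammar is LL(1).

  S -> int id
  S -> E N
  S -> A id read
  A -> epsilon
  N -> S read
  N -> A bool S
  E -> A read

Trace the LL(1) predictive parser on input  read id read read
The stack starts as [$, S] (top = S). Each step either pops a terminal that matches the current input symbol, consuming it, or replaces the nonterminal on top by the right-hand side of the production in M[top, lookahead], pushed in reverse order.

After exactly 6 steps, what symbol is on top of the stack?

A

step 1: stack=$ S  input=read id read read $  — expand S -> E N
step 2: stack=$ N E  input=read id read read $  — expand E -> A read
step 3: stack=$ N read A  input=read id read read $  — expand A -> epsilon
step 4: stack=$ N read  input=read id read read $  — match read
step 5: stack=$ N  input=id read read $  — expand N -> S read
step 6: stack=$ read S  input=id read read $  — expand S -> A id read
Stack after step 6: $ read read id A (top = A).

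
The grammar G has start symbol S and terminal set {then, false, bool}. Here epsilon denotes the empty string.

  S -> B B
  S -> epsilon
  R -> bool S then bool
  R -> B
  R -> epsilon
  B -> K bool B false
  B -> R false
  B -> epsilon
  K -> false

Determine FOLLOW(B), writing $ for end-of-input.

FIRST(K): from K->false we get {false}. So FIRST(K) = {false}.
FIRST(S): from S->B B we get {epsilon, bool, false}; from S->epsilon we get {epsilon}. So FIRST(S) = {epsilon, bool, false}.
FIRST(R): from R->bool S then bool we get {bool}; from R->B we get {epsilon, bool, false}; from R->epsilon we get {epsilon}. So FIRST(R) = {epsilon, bool, false}.
FIRST(B): from B->K bool B false we get {false}; from B->R false we get {bool, false}; from B->epsilon we get {epsilon}. So FIRST(B) = {epsilon, bool, false}.
FOLLOW(S) includes $ since S is the start symbol.
FOLLOW(S): in R->bool S then bool, S is followed by then bool with FIRST {then}. Thus FOLLOW(S) = {$, then}.
FOLLOW(R): in B->R false, R is followed by false with FIRST {false}. Thus FOLLOW(R) = {false}.
FOLLOW(B): in S->B B (occurrence 1), B is followed by B with FIRST {epsilon, bool, false}; in S->B B (occurrence 1), the suffix after B is nullable, so FOLLOW(B) ⊇ FOLLOW(S) = {$, then}; in S->B B (occurrence 2), the suffix after B is empty, so FOLLOW(B) ⊇ FOLLOW(S) = {$, then}; in R->B, the suffix after B is empty, so FOLLOW(B) ⊇ FOLLOW(R) = {false}; in B->K bool B false, B is followed by false with FIRST {false}. Thus FOLLOW(B) = {$, bool, false, then}.
FOLLOW(K): in B->K bool B false, K is followed by bool B false with FIRST {bool}. Thus FOLLOW(K) = {bool}.

{$, bool, false, then}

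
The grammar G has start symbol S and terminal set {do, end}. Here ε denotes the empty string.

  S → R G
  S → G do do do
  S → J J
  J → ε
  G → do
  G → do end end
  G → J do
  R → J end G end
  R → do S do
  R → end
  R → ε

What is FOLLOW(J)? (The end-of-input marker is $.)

FIRST(J) = {ε}
FIRST(G) = {do}  (via J do)
FIRST(R) = {ε, do, end}  (via J end G end)
FIRST(S) = {ε, do, end}  (via R G, G do do do, J J)
FOLLOW(S) includes $ since S is the start symbol.
FOLLOW(S): in R→do S do, S is followed by do with FIRST {do}. Thus FOLLOW(S) = {$, do}.
FOLLOW(J): in S→J J (occurrence 1), J is followed by J with FIRST {ε}; in S→J J (occurrence 1), the suffix after J is nullable, so FOLLOW(J) ⊇ FOLLOW(S) = {$, do}; in S→J J (occurrence 2), the suffix after J is empty, so FOLLOW(J) ⊇ FOLLOW(S) = {$, do}; in G→J do, J is followed by do with FIRST {do}; in R→J end G end, J is followed by end G end with FIRST {end}. Thus FOLLOW(J) = {$, do, end}.
FOLLOW(G): in S→R G, the suffix after G is empty, so FOLLOW(G) ⊇ FOLLOW(S) = {$, do}; in S→G do do do, G is followed by do do do with FIRST {do}; in R→J end G end, G is followed by end with FIRST {end}. Thus FOLLOW(G) = {$, do, end}.
FOLLOW(R): in S→R G, R is followed by G with FIRST {do}. Thus FOLLOW(R) = {do}.

{$, do, end}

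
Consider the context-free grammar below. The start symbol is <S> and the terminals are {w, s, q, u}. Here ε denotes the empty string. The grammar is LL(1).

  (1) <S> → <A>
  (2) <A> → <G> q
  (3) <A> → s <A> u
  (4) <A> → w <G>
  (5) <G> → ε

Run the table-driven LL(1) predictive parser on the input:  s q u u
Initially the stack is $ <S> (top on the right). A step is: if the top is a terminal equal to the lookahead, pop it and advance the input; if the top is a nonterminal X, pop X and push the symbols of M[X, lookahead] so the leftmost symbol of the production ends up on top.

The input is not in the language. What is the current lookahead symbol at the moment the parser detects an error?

u

step 1: stack=$ <S>  input=s q u u $  — expand <S> → <A>
step 2: stack=$ <A>  input=s q u u $  — expand <A> → s <A> u
step 3: stack=$ u <A> s  input=s q u u $  — match s
step 4: stack=$ u <A>  input=q u u $  — expand <A> → <G> q
step 5: stack=$ u q <G>  input=q u u $  — expand <G> → ε
step 6: stack=$ u q  input=q u u $  — match q
step 7: stack=$ u  input=u u $  — match u
step 8: stack=$  input=u $  — error: stack empty but input remains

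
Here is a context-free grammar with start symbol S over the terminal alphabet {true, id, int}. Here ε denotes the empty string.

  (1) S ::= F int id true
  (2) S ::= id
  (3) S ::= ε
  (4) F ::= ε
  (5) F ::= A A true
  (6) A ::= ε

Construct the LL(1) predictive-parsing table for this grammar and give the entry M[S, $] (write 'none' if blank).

S ::= ε

FIRST(A): from A::=ε we get {ε}. So FIRST(A) = {ε}.
FIRST(F): from F::=ε we get {ε}; from F::=A A true we get {true}. So FIRST(F) = {ε, true}.
FIRST(S): from S::=F int id true we get {int, true}; from S::=id we get {id}; from S::=ε we get {ε}. So FIRST(S) = {ε, id, int, true}.
FOLLOW(S) includes $ since S is the start symbol.
FOLLOW(S): S appears on no right-hand side. Thus FOLLOW(S) = {$}.
For S ::= F int id true: FIRST(F int id true) = {int, true}, so it goes in M[S, t] for t ∈ {int, true}.
For S ::= id: FIRST(id) = {id}, so it goes in M[S, t] for t ∈ {id}.
For S ::= ε: FIRST(ε) = {ε}, so it goes in M[S, t] for t ∈ {}; since ε ∈ FIRST, also for every t ∈ FOLLOW(S) = {$}.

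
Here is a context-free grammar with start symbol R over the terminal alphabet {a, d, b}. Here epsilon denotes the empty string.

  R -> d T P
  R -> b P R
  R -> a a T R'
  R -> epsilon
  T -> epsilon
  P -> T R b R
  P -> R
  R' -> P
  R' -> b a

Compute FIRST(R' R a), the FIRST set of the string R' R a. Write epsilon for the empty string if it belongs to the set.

FIRST(R): from R->d T P we get {d}; from R->b P R we get {b}; from R->a a T R' we get {a}; from R->epsilon we get {epsilon}. So FIRST(R) = {epsilon, a, b, d}.
FIRST(T): from T->epsilon we get {epsilon}. So FIRST(T) = {epsilon}.
FIRST(P): from P->T R b R we get {a, b, d}; from P->R we get {epsilon, a, b, d}. So FIRST(P) = {epsilon, a, b, d}.
FIRST(R'): from R'->P we get {epsilon, a, b, d}; from R'->b a we get {b}. So FIRST(R') = {epsilon, a, b, d}.
FIRST(R' R a): take FIRST of each symbol in turn, carrying on past any symbol whose FIRST contains epsilon; result {a, b, d}.

{a, b, d}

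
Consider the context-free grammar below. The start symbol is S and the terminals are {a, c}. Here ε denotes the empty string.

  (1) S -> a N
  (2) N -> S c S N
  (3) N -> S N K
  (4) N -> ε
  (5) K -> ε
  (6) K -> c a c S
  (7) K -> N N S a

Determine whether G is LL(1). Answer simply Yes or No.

No

FIRST(S) = {a}
FIRST(N) = {ε, a}
FIRST(K) = {ε, a, c}
FOLLOW(S) = {$, a, c}
FOLLOW(N) = {$, a, c}
FOLLOW(K) = {$, a, c}
Cell M[K, a] receives both K -> ε and K -> N N S a — the grammar is not LL(1).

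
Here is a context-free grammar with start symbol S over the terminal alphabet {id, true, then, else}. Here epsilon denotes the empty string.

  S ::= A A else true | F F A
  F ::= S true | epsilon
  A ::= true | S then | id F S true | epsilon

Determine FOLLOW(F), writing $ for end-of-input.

FIRST(S) = {epsilon, else, id, then, true}  (via A A else true, F F A)
FIRST(F) = {epsilon, else, id, then, true}  (via S true)
FIRST(A) = {epsilon, else, id, then, true}  (via S then)
FOLLOW(S) includes $ since S is the start symbol.
FOLLOW(S): in F::=S true, S is followed by true with FIRST {true}; in A::=S then, S is followed by then with FIRST {then}; in A::=id F S true, S is followed by true with FIRST {true}. Thus FOLLOW(S) = {$, then, true}.
FOLLOW(F): in S::=F F A (occurrence 1), F is followed by F A with FIRST {epsilon, else, id, then, true}; in S::=F F A (occurrence 1), the suffix after F is nullable, so FOLLOW(F) ⊇ FOLLOW(S) = {$, then, true}; in S::=F F A (occurrence 2), F is followed by A with FIRST {epsilon, else, id, then, true}; in S::=F F A (occurrence 2), the suffix after F is nullable, so FOLLOW(F) ⊇ FOLLOW(S) = {$, then, true}; in A::=id F S true, F is followed by S true with FIRST {else, id, then, true}. Thus FOLLOW(F) = {$, else, id, then, true}.
FOLLOW(A): in S::=A A else true (occurrence 1), A is followed by A else true with FIRST {else, id, then, true}; in S::=A A else true (occurrence 2), A is followed by else true with FIRST {else}; in S::=F F A, the suffix after A is empty, so FOLLOW(A) ⊇ FOLLOW(S) = {$, then, true}. Thus FOLLOW(A) = {$, else, id, then, true}.

{$, else, id, then, true}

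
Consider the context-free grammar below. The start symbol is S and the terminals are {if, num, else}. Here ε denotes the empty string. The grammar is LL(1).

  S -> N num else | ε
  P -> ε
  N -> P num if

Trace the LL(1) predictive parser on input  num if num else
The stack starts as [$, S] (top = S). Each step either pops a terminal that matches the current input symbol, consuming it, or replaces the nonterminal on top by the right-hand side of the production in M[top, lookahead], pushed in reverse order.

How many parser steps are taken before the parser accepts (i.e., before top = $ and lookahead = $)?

7

step 1: stack=$ S  input=num if num else $  — expand S -> N num else
step 2: stack=$ else num N  input=num if num else $  — expand N -> P num if
step 3: stack=$ else num if num P  input=num if num else $  — expand P -> ε
step 4: stack=$ else num if num  input=num if num else $  — match num
step 5: stack=$ else num if  input=if num else $  — match if
step 6: stack=$ else num  input=num else $  — match num
step 7: stack=$ else  input=else $  — match else
Accept reached after 7 steps.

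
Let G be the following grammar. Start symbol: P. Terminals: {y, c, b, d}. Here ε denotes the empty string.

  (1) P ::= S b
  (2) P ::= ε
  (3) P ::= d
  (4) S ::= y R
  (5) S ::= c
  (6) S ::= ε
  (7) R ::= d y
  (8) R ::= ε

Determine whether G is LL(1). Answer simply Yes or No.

FIRST(P) = {ε, b, c, d, y}
FIRST(S) = {ε, c, y}
FIRST(R) = {ε, d}
FOLLOW(P) = {$}
FOLLOW(S) = {b}
FOLLOW(R) = {b}
Each cell of M receives at most one production.

Yes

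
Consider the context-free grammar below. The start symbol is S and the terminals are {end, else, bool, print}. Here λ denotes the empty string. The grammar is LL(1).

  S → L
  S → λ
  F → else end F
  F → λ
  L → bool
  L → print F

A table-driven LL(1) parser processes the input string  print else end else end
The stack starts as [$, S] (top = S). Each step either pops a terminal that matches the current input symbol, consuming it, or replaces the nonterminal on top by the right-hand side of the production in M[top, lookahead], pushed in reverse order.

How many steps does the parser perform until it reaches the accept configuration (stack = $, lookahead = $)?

step 1: stack=$ S  input=print else end else end $  — expand S → L
step 2: stack=$ L  input=print else end else end $  — expand L → print F
step 3: stack=$ F print  input=print else end else end $  — match print
step 4: stack=$ F  input=else end else end $  — expand F → else end F
step 5: stack=$ F end else  input=else end else end $  — match else
step 6: stack=$ F end  input=end else end $  — match end
step 7: stack=$ F  input=else end $  — expand F → else end F
step 8: stack=$ F end else  input=else end $  — match else
step 9: stack=$ F end  input=end $  — match end
step 10: stack=$ F  input=$  — expand F → λ
Accept reached after 10 steps.

10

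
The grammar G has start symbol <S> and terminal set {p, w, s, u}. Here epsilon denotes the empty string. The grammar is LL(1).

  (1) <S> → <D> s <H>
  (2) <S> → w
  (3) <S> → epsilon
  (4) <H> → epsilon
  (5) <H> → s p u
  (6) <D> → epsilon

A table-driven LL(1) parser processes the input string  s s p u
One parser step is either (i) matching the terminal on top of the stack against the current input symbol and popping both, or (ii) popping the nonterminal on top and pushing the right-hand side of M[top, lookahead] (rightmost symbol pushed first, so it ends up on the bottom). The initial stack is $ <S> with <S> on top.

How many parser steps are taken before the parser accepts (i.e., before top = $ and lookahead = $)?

7

step 1: stack=$ <S>  input=s s p u $  — expand <S> → <D> s <H>
step 2: stack=$ <H> s <D>  input=s s p u $  — expand <D> → epsilon
step 3: stack=$ <H> s  input=s s p u $  — match s
step 4: stack=$ <H>  input=s p u $  — expand <H> → s p u
step 5: stack=$ u p s  input=s p u $  — match s
step 6: stack=$ u p  input=p u $  — match p
step 7: stack=$ u  input=u $  — match u
Accept reached after 7 steps.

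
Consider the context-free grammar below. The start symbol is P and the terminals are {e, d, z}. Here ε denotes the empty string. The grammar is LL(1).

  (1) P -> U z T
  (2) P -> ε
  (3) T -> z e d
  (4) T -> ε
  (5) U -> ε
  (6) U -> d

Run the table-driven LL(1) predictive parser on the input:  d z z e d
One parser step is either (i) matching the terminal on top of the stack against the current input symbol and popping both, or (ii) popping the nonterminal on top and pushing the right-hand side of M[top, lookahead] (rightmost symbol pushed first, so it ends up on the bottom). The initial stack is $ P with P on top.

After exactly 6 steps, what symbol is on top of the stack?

step 1: stack=$ P  input=d z z e d $  — expand P -> U z T
step 2: stack=$ T z U  input=d z z e d $  — expand U -> d
step 3: stack=$ T z d  input=d z z e d $  — match d
step 4: stack=$ T z  input=z z e d $  — match z
step 5: stack=$ T  input=z e d $  — expand T -> z e d
step 6: stack=$ d e z  input=z e d $  — match z
Stack after step 6: $ d e (top = e).

e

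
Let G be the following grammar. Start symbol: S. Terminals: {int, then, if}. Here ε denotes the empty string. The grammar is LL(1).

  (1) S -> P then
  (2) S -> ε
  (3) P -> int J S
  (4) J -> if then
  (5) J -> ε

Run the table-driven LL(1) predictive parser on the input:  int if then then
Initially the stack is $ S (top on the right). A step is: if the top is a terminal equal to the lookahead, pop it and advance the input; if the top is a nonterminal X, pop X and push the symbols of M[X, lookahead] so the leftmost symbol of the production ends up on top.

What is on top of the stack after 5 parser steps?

     Stack             Input               Action
  1  $ S               int if then then $  expand S -> P then
  2  $ then P          int if then then $  expand P -> int J S
  3  $ then S J int    int if then then $  match int
  4  $ then S J        if then then $      expand J -> if then
  5  $ then S then if  if then then $      match if
Stack after step 5: $ then S then (top = then).

then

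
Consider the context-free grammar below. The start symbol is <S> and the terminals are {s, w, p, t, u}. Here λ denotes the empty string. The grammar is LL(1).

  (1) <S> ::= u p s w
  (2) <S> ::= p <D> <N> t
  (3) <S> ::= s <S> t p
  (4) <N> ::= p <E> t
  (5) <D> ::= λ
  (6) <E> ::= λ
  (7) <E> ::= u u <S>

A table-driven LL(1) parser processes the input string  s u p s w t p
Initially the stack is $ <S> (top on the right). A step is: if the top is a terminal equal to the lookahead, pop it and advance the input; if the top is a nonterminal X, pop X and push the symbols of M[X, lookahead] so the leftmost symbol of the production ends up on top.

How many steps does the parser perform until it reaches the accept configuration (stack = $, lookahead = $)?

     Stack          Input            Action
  1  $ <S>          s u p s w t p $  expand <S> ::= s <S> t p
  2  $ p t <S> s    s u p s w t p $  match s
  3  $ p t <S>      u p s w t p $    expand <S> ::= u p s w
  4  $ p t w s p u  u p s w t p $    match u
  5  $ p t w s p    p s w t p $      match p
  6  $ p t w s      s w t p $        match s
  7  $ p t w        w t p $          match w
  8  $ p t          t p $            match t
  9  $ p            p $              match p
Accept reached after 9 steps.

9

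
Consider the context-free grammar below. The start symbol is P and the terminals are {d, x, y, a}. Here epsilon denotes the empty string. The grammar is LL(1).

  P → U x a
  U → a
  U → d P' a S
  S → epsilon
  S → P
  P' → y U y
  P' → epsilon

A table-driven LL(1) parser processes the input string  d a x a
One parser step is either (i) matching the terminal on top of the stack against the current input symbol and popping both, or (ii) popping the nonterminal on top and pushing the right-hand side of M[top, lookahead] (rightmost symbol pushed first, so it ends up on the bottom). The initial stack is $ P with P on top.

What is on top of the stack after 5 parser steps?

     Stack           Input      Action
  1  $ P             d a x a $  expand P → U x a
  2  $ a x U         d a x a $  expand U → d P' a S
  3  $ a x S a P' d  d a x a $  match d
  4  $ a x S a P'    a x a $    expand P' → epsilon
  5  $ a x S a       a x a $    match a
Stack after step 5: $ a x S (top = S).

S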